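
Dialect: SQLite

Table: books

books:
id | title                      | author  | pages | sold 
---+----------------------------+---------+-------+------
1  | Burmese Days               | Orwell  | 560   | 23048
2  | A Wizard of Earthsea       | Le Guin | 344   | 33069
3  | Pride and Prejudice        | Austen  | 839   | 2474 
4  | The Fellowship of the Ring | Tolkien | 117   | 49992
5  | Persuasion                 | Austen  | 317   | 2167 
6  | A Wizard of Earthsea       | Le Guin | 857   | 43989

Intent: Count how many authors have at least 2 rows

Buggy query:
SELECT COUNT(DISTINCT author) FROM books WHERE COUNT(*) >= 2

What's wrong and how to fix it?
Bug: WHERE filters individual rows, not groups, so a group-level COUNT is invalid there

Fix: Group first with HAVING COUNT(*) >= 2, then COUNT the resulting groups

Corrected query:
SELECT COUNT(*) FROM (SELECT author FROM books GROUP BY author HAVING COUNT(*) >= 2)

Result:
COUNT(*)
--------
2       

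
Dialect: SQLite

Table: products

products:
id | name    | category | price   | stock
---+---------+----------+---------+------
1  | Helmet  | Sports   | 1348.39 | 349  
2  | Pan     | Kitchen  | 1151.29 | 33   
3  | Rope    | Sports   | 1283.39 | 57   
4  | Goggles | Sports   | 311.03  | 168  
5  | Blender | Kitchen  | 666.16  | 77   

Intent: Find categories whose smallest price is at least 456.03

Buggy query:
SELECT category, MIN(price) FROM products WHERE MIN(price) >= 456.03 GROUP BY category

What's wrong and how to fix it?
Bug: Aggregates like MIN are computed per group after WHERE runs

Fix: Use HAVING for the per-group MIN condition

Corrected query:
SELECT category, MIN(price) FROM products GROUP BY category HAVING MIN(price) >= 456.03

Result:
category | MIN(price)
---------+-----------
Kitchen  | 666.16    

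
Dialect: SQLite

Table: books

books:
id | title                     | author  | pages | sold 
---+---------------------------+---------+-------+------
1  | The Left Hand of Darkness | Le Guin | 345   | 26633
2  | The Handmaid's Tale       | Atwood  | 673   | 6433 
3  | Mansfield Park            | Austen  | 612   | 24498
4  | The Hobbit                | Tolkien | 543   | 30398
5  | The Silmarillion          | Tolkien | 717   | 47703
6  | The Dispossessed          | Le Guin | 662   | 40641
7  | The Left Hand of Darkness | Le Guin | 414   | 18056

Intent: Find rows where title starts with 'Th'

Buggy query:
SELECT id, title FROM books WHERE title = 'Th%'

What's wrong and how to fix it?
Bug: '=' compares the literal string including the % character; pattern matching needs LIKE

Fix: Replace '=' with LIKE so 'Th%' is treated as a pattern

Corrected query:
SELECT id, title FROM books WHERE title LIKE 'Th%'

Result:
id | title                    
---+--------------------------
1  | The Left Hand of Darkness
2  | The Handmaid's Tale      
4  | The Hobbit               
5  | The Silmarillion         
6  | The Dispossessed         
7  | The Left Hand of Darkness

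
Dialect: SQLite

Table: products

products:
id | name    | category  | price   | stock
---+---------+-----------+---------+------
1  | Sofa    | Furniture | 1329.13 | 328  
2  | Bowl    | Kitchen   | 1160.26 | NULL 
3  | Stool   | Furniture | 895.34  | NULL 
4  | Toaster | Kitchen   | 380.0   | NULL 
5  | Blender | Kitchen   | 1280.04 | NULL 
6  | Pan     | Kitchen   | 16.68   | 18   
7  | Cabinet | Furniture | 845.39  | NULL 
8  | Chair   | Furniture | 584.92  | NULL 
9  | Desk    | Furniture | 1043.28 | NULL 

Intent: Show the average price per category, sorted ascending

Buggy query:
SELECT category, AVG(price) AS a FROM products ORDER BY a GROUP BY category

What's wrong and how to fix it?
Bug: ORDER BY appears before GROUP BY; SQL clause order requires GROUP BY first

Fix: Reorder: SELECT … FROM … GROUP BY … ORDER BY …

Corrected query:
SELECT category, AVG(price) AS a FROM products GROUP BY category ORDER BY a

Result:
category  | a      
----------+--------
Kitchen   | 709.245
Furniture | 939.612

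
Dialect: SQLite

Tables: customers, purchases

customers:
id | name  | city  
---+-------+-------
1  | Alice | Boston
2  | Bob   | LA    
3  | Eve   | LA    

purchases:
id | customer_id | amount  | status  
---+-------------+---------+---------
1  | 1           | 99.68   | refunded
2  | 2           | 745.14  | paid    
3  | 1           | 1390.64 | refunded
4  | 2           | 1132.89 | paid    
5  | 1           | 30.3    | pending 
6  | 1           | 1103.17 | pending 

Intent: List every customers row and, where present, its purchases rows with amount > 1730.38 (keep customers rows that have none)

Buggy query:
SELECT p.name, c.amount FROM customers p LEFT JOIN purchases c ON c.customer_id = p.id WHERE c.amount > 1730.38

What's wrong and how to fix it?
Bug: A WHERE condition on the right-hand table after LEFT JOIN drops unmatched parents

Fix: Move the right-table condition into the ON clause so unmatched parents are kept

Corrected query:
SELECT p.name, c.amount FROM customers p LEFT JOIN purchases c ON c.customer_id = p.id AND c.amount > 1730.38

Result:
name  | amount
------+-------
Alice | NULL  
Bob   | NULL  
Eve   | NULL  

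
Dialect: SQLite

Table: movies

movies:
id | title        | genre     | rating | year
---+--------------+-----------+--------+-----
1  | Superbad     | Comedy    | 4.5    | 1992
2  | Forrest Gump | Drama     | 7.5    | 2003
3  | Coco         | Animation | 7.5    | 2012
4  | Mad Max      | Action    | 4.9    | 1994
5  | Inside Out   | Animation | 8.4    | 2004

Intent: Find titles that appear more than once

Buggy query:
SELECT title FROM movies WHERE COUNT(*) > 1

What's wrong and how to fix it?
Bug: COUNT(*) is an aggregate and cannot be used in WHERE

Fix: GROUP BY title, then filter groups with HAVING COUNT(*) > 1

Corrected query:
SELECT title FROM movies GROUP BY title HAVING COUNT(*) > 1

Result:
(no rows)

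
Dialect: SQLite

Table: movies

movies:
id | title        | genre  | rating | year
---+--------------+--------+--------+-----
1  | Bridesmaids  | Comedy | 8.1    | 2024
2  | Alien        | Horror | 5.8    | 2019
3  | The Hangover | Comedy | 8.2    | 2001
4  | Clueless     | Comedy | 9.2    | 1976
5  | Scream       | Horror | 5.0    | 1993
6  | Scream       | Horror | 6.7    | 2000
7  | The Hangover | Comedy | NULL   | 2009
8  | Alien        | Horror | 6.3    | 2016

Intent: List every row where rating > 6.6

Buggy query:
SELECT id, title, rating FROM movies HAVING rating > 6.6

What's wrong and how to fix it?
Bug: This is a non-aggregate query (no GROUP BY, no aggregates), so in SQLite the HAVING clause is invalid here; a row-level condition belongs in WHERE

Fix: Replace HAVING with WHERE since the condition applies to individual rows

Corrected query:
SELECT id, title, rating FROM movies WHERE rating > 6.6

Result:
id | title        | rating
---+--------------+-------
1  | Bridesmaids  | 8.1   
3  | The Hangover | 8.2   
4  | Clueless     | 9.2   
6  | Scream       | 6.7   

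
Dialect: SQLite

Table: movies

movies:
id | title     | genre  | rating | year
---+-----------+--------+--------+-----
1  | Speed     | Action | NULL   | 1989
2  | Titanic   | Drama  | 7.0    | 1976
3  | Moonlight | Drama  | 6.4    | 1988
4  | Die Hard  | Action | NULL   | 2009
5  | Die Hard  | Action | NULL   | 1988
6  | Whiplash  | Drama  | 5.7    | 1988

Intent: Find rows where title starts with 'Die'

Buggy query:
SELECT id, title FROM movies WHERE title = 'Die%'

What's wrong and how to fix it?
Bug: '=' compares the literal string including the % character; pattern matching needs LIKE

Fix: Replace '=' with LIKE so 'Die%' is treated as a pattern

Corrected query:
SELECT id, title FROM movies WHERE title LIKE 'Die%'

Result:
id | title   
---+---------
4  | Die Hard
5  | Die Hard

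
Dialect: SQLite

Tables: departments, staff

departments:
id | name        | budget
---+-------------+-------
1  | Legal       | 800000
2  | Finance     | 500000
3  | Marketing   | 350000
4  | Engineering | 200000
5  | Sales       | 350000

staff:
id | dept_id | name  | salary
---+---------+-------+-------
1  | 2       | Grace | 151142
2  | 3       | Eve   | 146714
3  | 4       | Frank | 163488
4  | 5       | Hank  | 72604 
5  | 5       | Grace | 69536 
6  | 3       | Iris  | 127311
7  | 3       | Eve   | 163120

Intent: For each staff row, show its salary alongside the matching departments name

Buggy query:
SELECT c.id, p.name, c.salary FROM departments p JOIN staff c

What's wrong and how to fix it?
Bug: JOIN with no ON clause produces a cartesian product; every staff row pairs with every departments row

Fix: Specify the join condition linking the foreign key to the parent id

Corrected query:
SELECT c.id, p.name, c.salary FROM departments p JOIN staff c ON c.dept_id = p.id

Result:
id | name        | salary
---+-------------+-------
1  | Finance     | 151142
2  | Marketing   | 146714
3  | Engineering | 163488
4  | Sales       | 72604 
5  | Sales       | 69536 
6  | Marketing   | 127311
7  | Marketing   | 163120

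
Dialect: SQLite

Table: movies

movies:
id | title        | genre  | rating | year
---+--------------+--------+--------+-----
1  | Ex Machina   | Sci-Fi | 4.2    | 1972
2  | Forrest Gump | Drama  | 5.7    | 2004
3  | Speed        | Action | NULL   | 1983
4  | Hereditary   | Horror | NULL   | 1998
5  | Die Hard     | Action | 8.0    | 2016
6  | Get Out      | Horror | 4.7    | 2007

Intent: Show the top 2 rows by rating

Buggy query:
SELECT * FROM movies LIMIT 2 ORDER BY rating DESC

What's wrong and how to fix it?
Bug: LIMIT must come after ORDER BY

Fix: Sort with ORDER BY, then apply LIMIT

Corrected query:
SELECT * FROM movies ORDER BY rating DESC LIMIT 2

Result:
id | title        | genre  | rating | year
---+--------------+--------+--------+-----
5  | Die Hard     | Action | 8      | 2016
2  | Forrest Gump | Drama  | 5.7    | 2004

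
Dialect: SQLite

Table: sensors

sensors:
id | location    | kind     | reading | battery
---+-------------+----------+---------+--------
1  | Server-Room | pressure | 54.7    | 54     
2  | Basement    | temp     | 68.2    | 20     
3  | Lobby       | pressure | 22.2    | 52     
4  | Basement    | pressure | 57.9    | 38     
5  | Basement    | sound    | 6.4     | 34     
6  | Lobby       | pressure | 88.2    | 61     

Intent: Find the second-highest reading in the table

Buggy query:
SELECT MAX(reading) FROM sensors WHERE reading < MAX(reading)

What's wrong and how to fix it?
Bug: The inner MAX is an aggregate inside WHERE, which is not allowed

Fix: Compute the overall MAX in a subquery, then take MAX of rows below it

Corrected query:
SELECT MAX(reading) FROM sensors WHERE reading < (SELECT MAX(reading) FROM sensors)

Result:
MAX(reading)
------------
68.2        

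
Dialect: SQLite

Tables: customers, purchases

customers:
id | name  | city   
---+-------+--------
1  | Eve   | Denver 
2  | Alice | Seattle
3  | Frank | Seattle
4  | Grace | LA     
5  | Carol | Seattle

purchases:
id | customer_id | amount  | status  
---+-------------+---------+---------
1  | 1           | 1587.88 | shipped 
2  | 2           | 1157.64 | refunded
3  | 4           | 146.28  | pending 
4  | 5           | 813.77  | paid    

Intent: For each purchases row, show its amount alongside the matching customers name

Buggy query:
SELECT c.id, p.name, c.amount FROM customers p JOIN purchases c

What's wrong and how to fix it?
Bug: Missing join condition: each purchases row is matched to all customers rows instead of just its own

Fix: Add ON c.customer_id = p.id to the JOIN

Corrected query:
SELECT c.id, p.name, c.amount FROM customers p JOIN purchases c ON c.customer_id = p.id

Result:
id | name  | amount 
---+-------+--------
1  | Eve   | 1587.88
2  | Alice | 1157.64
3  | Grace | 146.28 
4  | Carol | 813.77 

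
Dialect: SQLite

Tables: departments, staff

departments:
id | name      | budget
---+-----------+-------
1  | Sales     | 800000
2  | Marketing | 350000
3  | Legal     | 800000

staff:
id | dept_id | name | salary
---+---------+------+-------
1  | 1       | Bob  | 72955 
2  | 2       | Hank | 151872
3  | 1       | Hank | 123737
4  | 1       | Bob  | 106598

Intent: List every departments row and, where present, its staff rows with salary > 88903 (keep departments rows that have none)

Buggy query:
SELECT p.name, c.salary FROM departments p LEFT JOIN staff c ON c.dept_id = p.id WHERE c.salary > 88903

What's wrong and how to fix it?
Bug: A WHERE condition on the right-hand table after LEFT JOIN drops unmatched parents

Fix: Move the right-table condition into the ON clause so unmatched parents are kept

Corrected query:
SELECT p.name, c.salary FROM departments p LEFT JOIN staff c ON c.dept_id = p.id AND c.salary > 88903

Result:
name      | salary
----------+-------
Sales     | 106598
Sales     | 123737
Marketing | 151872
Legal     | NULL  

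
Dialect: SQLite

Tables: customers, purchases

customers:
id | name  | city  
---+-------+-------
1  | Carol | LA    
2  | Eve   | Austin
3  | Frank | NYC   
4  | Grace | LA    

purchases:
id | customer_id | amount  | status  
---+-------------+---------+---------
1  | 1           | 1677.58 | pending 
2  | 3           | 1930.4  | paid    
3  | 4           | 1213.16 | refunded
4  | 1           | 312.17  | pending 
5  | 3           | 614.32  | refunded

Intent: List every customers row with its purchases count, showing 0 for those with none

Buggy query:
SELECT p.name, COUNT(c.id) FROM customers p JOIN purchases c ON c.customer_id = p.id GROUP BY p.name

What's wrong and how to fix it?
Bug: An inner join excludes parents with zero children

Fix: Use LEFT JOIN so parents without children still appear (COUNT(c.id) gives 0)

Corrected query:
SELECT p.name, COUNT(c.id) FROM customers p LEFT JOIN purchases c ON c.customer_id = p.id GROUP BY p.name

Result:
name  | COUNT(c.id)
------+------------
Carol | 2          
Eve   | 0          
Frank | 2          
Grace | 1          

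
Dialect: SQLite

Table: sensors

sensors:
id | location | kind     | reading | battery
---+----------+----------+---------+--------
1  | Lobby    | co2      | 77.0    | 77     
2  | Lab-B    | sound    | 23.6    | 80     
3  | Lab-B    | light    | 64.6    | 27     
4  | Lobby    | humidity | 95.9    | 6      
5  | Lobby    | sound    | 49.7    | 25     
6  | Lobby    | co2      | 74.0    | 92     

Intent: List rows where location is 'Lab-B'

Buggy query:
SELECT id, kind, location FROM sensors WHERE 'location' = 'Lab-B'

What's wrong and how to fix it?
Bug: Single quotes denote string literals in SQL; the column name is being compared as a constant string

Fix: Reference the column as location without single quotes

Corrected query:
SELECT id, kind, location FROM sensors WHERE location = 'Lab-B'

Result:
id | kind  | location
---+-------+---------
2  | sound | Lab-B   
3  | light | Lab-B   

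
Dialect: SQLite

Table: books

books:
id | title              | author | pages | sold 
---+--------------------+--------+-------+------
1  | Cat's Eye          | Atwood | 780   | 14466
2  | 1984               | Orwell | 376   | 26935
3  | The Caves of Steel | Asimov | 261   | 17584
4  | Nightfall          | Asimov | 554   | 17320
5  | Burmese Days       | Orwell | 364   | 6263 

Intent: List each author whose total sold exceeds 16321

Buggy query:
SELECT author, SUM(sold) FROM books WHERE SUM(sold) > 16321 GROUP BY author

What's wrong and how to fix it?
Bug: Aggregate functions cannot appear in a WHERE clause

Fix: Use HAVING (which filters groups after aggregation) instead of WHERE

Corrected query:
SELECT author, SUM(sold) FROM books GROUP BY author HAVING SUM(sold) > 16321

Result:
author | SUM(sold)
-------+----------
Asimov | 34904    
Orwell | 33198    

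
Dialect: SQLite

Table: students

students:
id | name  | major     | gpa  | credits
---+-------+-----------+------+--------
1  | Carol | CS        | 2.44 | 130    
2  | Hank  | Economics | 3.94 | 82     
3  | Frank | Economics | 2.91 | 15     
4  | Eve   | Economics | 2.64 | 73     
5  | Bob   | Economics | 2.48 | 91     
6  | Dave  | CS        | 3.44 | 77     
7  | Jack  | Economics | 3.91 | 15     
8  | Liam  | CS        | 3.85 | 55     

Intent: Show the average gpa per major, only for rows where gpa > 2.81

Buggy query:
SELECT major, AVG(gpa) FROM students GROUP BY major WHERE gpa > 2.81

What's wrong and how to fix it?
Bug: Row-level WHERE must come before GROUP BY in the clause order

Fix: Move the WHERE clause before GROUP BY

Corrected query:
SELECT major, AVG(gpa) FROM students WHERE gpa > 2.81 GROUP BY major

Result:
major     | AVG(gpa)
----------+---------
CS        | 3.645   
Economics | 3.586667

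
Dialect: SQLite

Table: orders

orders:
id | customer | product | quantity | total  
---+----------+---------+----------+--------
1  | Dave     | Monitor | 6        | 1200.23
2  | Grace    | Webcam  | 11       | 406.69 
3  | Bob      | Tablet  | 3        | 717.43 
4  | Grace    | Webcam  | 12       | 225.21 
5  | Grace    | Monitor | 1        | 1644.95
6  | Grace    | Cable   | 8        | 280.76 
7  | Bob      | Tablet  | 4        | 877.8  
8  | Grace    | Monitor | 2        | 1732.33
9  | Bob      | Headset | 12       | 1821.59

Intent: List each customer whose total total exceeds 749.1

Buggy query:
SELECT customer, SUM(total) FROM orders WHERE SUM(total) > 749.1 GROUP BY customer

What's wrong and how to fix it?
Bug: SUM(total) is an aggregate, but WHERE filters rows before aggregation

Fix: Move the aggregate condition to a HAVING clause

Corrected query:
SELECT customer, SUM(total) FROM orders GROUP BY customer HAVING SUM(total) > 749.1

Result:
customer | SUM(total)
---------+-----------
Bob      | 3416.82   
Dave     | 1200.23   
Grace    | 4289.94   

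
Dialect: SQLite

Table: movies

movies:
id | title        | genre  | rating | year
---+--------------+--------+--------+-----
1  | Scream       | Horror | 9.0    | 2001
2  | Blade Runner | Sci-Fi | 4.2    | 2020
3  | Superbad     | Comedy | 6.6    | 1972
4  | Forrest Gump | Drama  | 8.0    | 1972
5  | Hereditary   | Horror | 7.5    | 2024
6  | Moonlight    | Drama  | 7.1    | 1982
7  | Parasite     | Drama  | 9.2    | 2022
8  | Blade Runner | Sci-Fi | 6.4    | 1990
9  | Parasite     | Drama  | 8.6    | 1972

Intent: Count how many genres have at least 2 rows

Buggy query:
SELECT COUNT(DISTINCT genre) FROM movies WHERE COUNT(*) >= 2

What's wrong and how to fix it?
Bug: WHERE filters individual rows, not groups, so a group-level COUNT is invalid there

Fix: Use a subquery that GROUPs and filters with HAVING, then count its rows

Corrected query:
SELECT COUNT(*) FROM (SELECT genre FROM movies GROUP BY genre HAVING COUNT(*) >= 2)

Result:
COUNT(*)
--------
3       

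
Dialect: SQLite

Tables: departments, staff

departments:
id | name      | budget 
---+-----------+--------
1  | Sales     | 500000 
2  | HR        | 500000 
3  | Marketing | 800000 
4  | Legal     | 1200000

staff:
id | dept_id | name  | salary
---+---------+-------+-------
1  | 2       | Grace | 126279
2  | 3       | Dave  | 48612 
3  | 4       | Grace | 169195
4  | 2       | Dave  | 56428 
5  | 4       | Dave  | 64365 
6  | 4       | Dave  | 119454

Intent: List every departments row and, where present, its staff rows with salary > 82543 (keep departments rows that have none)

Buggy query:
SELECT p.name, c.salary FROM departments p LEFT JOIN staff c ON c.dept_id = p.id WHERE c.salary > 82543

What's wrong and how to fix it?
Bug: Filtering c.salary in WHERE discards the NULL rows produced by LEFT JOIN, turning it into an inner join

Fix: Put 'c.salary > 82543' in the JOIN's ON clause instead of WHERE

Corrected query:
SELECT p.name, c.salary FROM departments p LEFT JOIN staff c ON c.dept_id = p.id AND c.salary > 82543

Result:
name      | salary
----------+-------
Sales     | NULL  
HR        | 126279
Marketing | NULL  
Legal     | 119454
Legal     | 169195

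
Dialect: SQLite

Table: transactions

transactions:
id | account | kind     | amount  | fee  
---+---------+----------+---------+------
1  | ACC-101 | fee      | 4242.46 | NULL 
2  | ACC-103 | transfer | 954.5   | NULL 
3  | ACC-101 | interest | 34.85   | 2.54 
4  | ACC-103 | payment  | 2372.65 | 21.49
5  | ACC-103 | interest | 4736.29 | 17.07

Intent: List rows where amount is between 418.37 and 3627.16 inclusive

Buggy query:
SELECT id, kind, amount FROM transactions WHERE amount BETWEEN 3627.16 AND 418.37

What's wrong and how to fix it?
Bug: BETWEEN expects the lower bound first; with 3627.16 AND 418.37 the range is empty

Fix: Swap the bounds so the smaller value comes first

Corrected query:
SELECT id, kind, amount FROM transactions WHERE amount BETWEEN 418.37 AND 3627.16

Result:
id | kind     | amount 
---+----------+--------
2  | transfer | 954.5  
4  | payment  | 2372.65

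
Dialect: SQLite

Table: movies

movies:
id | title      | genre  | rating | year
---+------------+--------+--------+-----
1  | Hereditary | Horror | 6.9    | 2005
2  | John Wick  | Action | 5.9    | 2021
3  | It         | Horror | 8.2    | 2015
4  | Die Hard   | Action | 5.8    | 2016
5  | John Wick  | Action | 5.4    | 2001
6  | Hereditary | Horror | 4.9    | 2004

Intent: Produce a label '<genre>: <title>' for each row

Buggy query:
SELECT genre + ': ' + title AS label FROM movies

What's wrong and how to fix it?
Bug: SQLite uses || for string concatenation; + coerces text to numbers (yielding 0)

Fix: Use the || operator for string concatenation

Corrected query:
SELECT genre || ': ' || title AS label FROM movies

Result:
label             
------------------
Horror: Hereditary
Action: John Wick 
Horror: It        
Action: Die Hard  
Action: John Wick 
Horror: Hereditary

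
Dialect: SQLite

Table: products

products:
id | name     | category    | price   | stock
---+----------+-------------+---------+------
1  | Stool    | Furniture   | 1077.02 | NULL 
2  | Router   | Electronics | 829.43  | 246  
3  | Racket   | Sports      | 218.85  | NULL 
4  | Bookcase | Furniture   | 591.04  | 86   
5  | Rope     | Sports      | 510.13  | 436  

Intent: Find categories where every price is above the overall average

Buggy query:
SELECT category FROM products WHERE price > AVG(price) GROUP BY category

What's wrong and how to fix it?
Bug: AVG() is an aggregate; it can't sit directly in WHERE

Fix: Compute the overall average in a scalar subquery and compare each group's MIN against it in HAVING

Corrected query:
SELECT category FROM products GROUP BY category HAVING MIN(price) > (SELECT AVG(price) FROM products)

Result:
category   
-----------
Electronics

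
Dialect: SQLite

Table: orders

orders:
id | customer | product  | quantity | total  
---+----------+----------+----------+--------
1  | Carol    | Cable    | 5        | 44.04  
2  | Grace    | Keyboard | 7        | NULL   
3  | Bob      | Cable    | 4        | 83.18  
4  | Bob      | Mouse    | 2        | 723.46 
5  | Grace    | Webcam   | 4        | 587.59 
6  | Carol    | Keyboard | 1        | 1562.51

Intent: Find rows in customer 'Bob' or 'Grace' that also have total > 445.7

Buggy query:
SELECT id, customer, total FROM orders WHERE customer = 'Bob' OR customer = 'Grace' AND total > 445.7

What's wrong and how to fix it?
Bug: Without parentheses, AND is evaluated before OR, so the total filter only applies to the 'Grace' branch

Fix: Group the OR with parentheses (or use IN), then AND the threshold

Corrected query:
SELECT id, customer, total FROM orders WHERE (customer = 'Bob' OR customer = 'Grace') AND total > 445.7

Result:
id | customer | total 
---+----------+-------
4  | Bob      | 723.46
5  | Grace    | 587.59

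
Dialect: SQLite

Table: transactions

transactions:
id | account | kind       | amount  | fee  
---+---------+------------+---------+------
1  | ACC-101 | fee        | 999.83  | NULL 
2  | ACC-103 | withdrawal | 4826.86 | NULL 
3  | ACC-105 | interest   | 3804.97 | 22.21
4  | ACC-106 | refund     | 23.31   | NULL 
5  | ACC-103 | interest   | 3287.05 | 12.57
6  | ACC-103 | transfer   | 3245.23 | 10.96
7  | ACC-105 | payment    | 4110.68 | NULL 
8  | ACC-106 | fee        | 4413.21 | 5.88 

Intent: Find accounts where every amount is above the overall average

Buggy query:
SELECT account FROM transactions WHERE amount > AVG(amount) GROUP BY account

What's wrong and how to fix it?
Bug: WHERE evaluates per row before aggregation, so AVG() is unavailable

Fix: Compute the overall average in a scalar subquery and compare each group's MIN against it in HAVING

Corrected query:
SELECT account FROM transactions GROUP BY account HAVING MIN(amount) > (SELECT AVG(amount) FROM transactions)

Result:
account
-------
ACC-103
ACC-105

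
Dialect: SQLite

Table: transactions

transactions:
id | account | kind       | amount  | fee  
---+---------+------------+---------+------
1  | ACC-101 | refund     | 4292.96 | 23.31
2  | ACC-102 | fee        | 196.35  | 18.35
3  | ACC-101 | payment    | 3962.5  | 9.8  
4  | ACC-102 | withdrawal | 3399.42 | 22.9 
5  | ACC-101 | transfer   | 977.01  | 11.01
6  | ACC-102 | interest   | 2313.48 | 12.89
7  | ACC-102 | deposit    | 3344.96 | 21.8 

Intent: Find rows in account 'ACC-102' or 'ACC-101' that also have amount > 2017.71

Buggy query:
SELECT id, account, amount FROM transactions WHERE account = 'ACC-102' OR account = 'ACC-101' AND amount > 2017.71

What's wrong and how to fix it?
Bug: AND binds tighter than OR, so this parses as account = 'ACC-102' OR (account = 'ACC-101' AND amount > 2017.71)

Fix: Group the OR with parentheses (or use IN), then AND the threshold

Corrected query:
SELECT id, account, amount FROM transactions WHERE (account = 'ACC-102' OR account = 'ACC-101') AND amount > 2017.71

Result:
id | account | amount 
---+---------+--------
1  | ACC-101 | 4292.96
3  | ACC-101 | 3962.5 
4  | ACC-102 | 3399.42
6  | ACC-102 | 2313.48
7  | ACC-102 | 3344.96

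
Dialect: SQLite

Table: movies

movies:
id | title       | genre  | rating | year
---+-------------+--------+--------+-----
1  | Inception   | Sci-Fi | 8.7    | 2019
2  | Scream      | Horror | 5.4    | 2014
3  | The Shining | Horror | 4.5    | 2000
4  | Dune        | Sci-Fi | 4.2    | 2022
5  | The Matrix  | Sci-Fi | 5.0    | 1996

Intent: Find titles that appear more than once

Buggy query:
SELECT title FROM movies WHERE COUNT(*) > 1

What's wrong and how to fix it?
Bug: WHERE can't reference COUNT(*); aggregates are computed after WHERE

Fix: GROUP BY title, then filter groups with HAVING COUNT(*) > 1

Corrected query:
SELECT title FROM movies GROUP BY title HAVING COUNT(*) > 1

Result:
(no rows)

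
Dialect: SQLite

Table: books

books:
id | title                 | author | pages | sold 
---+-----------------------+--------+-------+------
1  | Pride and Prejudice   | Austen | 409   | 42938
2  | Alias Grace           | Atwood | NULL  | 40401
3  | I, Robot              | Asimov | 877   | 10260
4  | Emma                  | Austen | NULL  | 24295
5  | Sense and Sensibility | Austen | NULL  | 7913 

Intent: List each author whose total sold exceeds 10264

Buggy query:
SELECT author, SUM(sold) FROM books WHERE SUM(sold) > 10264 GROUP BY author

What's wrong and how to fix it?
Bug: SUM(sold) is an aggregate, but WHERE filters rows before aggregation

Fix: Move the aggregate condition to a HAVING clause

Corrected query:
SELECT author, SUM(sold) FROM books GROUP BY author HAVING SUM(sold) > 10264

Result:
author | SUM(sold)
-------+----------
Atwood | 40401    
Austen | 75146    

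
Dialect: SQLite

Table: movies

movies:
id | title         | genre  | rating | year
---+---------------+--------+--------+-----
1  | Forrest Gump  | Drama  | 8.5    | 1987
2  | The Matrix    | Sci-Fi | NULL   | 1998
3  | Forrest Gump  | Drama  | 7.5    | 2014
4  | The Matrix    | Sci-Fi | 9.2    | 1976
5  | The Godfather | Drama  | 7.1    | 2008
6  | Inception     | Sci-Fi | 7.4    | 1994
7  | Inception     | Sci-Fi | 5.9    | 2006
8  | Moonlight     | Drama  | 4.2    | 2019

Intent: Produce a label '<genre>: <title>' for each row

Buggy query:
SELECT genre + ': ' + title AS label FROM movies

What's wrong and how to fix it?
Bug: SQLite uses || for string concatenation; + coerces text to numbers (yielding 0)

Fix: Replace + with || to concatenate text

Corrected query:
SELECT genre || ': ' || title AS label FROM movies

Result:
label               
--------------------
Drama: Forrest Gump 
Sci-Fi: The Matrix  
Drama: Forrest Gump 
Sci-Fi: The Matrix  
Drama: The Godfather
Sci-Fi: Inception   
Sci-Fi: Inception   
Drama: Moonlight    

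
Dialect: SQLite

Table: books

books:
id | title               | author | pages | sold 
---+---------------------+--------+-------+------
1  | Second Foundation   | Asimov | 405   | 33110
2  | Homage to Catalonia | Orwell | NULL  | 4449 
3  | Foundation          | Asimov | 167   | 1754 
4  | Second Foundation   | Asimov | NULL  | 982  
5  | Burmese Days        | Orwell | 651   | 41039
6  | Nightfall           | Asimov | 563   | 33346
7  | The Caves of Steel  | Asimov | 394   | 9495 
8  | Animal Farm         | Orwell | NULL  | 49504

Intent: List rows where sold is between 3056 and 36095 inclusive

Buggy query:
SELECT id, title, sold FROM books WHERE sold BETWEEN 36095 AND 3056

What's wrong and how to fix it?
Bug: BETWEEN expects the lower bound first; with 36095 AND 3056 the range is empty

Fix: Swap the bounds so the smaller value comes first

Corrected query:
SELECT id, title, sold FROM books WHERE sold BETWEEN 3056 AND 36095

Result:
id | title               | sold 
---+---------------------+------
1  | Second Foundation   | 33110
2  | Homage to Catalonia | 4449 
6  | Nightfall           | 33346
7  | The Caves of Steel  | 9495 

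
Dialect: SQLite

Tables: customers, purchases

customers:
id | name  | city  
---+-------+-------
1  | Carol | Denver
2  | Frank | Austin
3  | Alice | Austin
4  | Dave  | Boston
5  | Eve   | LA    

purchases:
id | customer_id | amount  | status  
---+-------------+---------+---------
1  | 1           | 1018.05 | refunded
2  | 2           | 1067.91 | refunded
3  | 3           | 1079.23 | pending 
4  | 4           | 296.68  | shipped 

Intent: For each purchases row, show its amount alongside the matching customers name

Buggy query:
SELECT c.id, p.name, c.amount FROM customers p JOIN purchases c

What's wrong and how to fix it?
Bug: Missing join condition: each purchases row is matched to all customers rows instead of just its own

Fix: Specify the join condition linking the foreign key to the parent id

Corrected query:
SELECT c.id, p.name, c.amount FROM customers p JOIN purchases c ON c.customer_id = p.id

Result:
id | name  | amount 
---+-------+--------
1  | Carol | 1018.05
2  | Frank | 1067.91
3  | Alice | 1079.23
4  | Dave  | 296.68 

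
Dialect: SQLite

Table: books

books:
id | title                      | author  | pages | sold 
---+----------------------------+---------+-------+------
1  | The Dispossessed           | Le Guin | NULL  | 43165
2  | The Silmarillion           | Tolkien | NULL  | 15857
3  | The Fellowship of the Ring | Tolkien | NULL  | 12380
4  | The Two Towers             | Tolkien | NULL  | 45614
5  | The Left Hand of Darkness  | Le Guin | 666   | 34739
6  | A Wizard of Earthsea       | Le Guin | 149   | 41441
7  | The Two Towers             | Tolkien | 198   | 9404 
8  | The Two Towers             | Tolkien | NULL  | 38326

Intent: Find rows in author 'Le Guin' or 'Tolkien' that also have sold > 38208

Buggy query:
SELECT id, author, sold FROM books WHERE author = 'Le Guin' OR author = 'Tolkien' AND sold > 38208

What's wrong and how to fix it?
Bug: AND binds tighter than OR, so this parses as author = 'Le Guin' OR (author = 'Tolkien' AND sold > 38208)

Fix: Add parentheses around the OR so the AND applies to both alternatives

Corrected query:
SELECT id, author, sold FROM books WHERE (author = 'Le Guin' OR author = 'Tolkien') AND sold > 38208

Result:
id | author  | sold 
---+---------+------
1  | Le Guin | 43165
4  | Tolkien | 45614
6  | Le Guin | 41441
8  | Tolkien | 38326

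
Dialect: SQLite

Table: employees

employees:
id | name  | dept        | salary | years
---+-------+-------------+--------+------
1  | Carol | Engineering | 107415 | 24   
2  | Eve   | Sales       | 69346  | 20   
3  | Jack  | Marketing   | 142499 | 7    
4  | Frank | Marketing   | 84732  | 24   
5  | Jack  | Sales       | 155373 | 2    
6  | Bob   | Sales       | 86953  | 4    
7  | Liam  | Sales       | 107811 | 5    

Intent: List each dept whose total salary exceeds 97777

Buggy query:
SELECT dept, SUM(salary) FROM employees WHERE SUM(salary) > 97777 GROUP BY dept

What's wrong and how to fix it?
Bug: Aggregate functions cannot appear in a WHERE clause

Fix: Move the aggregate condition to a HAVING clause

Corrected query:
SELECT dept, SUM(salary) FROM employees GROUP BY dept HAVING SUM(salary) > 97777

Result:
dept        | SUM(salary)
------------+------------
Engineering | 107415     
Marketing   | 227231     
Sales       | 419483     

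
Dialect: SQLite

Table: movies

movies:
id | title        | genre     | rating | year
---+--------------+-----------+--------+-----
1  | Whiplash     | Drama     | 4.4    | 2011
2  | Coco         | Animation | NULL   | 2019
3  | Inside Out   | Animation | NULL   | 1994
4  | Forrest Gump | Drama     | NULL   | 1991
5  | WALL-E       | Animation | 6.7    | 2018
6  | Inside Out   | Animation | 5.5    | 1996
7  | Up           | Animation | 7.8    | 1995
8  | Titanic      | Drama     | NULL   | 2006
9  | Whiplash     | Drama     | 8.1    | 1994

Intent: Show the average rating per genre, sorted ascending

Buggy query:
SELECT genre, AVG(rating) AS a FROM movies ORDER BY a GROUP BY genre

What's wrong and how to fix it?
Bug: ORDER BY appears before GROUP BY; SQL clause order requires GROUP BY first

Fix: Move ORDER BY to the end, after GROUP BY

Corrected query:
SELECT genre, AVG(rating) AS a FROM movies GROUP BY genre ORDER BY a

Result:
genre     | a       
----------+---------
Drama     | 6.25    
Animation | 6.666667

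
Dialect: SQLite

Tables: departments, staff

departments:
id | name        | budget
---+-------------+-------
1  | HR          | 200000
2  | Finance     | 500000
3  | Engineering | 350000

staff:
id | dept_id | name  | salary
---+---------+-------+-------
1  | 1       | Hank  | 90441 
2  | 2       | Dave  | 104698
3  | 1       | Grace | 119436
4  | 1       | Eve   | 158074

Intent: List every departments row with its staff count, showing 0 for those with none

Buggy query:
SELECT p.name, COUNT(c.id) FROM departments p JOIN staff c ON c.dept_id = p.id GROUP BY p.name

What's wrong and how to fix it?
Bug: INNER JOIN drops departments rows that have no matching staff rows

Fix: Use LEFT JOIN so parents without children still appear (COUNT(c.id) gives 0)

Corrected query:
SELECT p.name, COUNT(c.id) FROM departments p LEFT JOIN staff c ON c.dept_id = p.id GROUP BY p.name

Result:
name        | COUNT(c.id)
------------+------------
Engineering | 0          
Finance     | 1          
HR          | 3          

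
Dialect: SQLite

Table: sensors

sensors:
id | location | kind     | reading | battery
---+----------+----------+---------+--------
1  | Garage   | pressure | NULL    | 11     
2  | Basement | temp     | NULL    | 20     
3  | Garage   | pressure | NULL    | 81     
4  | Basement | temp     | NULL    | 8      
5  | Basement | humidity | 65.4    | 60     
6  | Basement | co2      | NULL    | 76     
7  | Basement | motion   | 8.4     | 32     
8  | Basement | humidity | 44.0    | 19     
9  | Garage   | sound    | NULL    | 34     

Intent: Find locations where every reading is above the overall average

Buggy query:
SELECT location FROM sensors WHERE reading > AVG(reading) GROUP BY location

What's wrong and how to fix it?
Bug: AVG() is an aggregate; it can't sit directly in WHERE

Fix: Use a subquery for AVG and a HAVING MIN(...) filter so the condition holds for every row in the group

Corrected query:
SELECT location FROM sensors GROUP BY location HAVING MIN(reading) > (SELECT AVG(reading) FROM sensors)

Result:
(no rows)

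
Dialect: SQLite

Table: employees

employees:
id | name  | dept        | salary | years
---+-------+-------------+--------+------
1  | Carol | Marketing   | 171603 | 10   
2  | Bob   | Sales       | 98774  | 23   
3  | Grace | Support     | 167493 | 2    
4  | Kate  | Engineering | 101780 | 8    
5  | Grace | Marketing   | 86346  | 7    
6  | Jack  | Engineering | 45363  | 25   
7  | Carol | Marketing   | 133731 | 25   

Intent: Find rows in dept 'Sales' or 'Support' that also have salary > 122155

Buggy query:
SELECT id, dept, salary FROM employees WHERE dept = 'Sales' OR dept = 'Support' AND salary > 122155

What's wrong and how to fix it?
Bug: AND binds tighter than OR, so this parses as dept = 'Sales' OR (dept = 'Support' AND salary > 122155)

Fix: Group the OR with parentheses (or use IN), then AND the threshold

Corrected query:
SELECT id, dept, salary FROM employees WHERE (dept = 'Sales' OR dept = 'Support') AND salary > 122155

Result:
id | dept    | salary
---+---------+-------
3  | Support | 167493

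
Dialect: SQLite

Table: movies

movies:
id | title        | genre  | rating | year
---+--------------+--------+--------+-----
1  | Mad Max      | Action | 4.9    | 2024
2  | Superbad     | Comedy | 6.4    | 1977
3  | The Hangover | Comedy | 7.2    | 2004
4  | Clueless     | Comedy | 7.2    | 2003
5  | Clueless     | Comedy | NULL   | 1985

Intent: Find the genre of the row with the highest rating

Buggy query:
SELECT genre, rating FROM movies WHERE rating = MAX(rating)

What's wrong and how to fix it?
Bug: MAX(rating) is an aggregate and cannot be used directly in WHERE

Fix: Use a subquery: WHERE rating = (SELECT MAX(rating) FROM movies)

Corrected query:
SELECT genre, rating FROM movies WHERE rating = (SELECT MAX(rating) FROM movies)

Result:
genre  | rating
-------+-------
Comedy | 7.2   
Comedy | 7.2   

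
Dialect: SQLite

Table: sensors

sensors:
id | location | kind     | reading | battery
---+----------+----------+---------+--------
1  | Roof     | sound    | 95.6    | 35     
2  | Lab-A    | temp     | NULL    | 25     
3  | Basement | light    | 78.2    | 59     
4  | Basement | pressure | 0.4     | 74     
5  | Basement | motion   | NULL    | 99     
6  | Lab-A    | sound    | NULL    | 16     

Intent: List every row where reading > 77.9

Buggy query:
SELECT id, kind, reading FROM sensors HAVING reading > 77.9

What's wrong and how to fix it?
Bug: This is a non-aggregate query (no GROUP BY, no aggregates), so in SQLite the HAVING clause is invalid here; a row-level condition belongs in WHERE

Fix: Replace HAVING with WHERE since the condition applies to individual rows

Corrected query:
SELECT id, kind, reading FROM sensors WHERE reading > 77.9

Result:
id | kind  | reading
---+-------+--------
1  | sound | 95.6   
3  | light | 78.2   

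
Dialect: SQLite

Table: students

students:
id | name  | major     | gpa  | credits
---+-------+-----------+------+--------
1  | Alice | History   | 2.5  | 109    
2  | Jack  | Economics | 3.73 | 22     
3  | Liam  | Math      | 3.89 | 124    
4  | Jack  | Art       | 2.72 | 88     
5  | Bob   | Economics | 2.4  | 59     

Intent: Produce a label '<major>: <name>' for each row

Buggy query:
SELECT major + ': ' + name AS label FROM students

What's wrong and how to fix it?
Bug: '+' is numeric addition; on text columns SQLite converts them to 0 instead of concatenating

Fix: Use the || operator for string concatenation

Corrected query:
SELECT major || ': ' || name AS label FROM students

Result:
label          
---------------
History: Alice 
Economics: Jack
Math: Liam     
Art: Jack      
Economics: Bob 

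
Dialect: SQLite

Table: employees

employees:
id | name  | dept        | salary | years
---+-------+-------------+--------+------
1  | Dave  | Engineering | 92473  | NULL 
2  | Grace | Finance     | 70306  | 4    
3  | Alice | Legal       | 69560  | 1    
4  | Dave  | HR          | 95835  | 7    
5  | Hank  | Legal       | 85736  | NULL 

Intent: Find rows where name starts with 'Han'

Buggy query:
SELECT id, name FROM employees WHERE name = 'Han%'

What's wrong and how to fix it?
Bug: Wildcards only work with LIKE; '=' treats '%' as a literal character

Fix: Replace '=' with LIKE so 'Han%' is treated as a pattern

Corrected query:
SELECT id, name FROM employees WHERE name LIKE 'Han%'

Result:
id | name
---+-----
5  | Hank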